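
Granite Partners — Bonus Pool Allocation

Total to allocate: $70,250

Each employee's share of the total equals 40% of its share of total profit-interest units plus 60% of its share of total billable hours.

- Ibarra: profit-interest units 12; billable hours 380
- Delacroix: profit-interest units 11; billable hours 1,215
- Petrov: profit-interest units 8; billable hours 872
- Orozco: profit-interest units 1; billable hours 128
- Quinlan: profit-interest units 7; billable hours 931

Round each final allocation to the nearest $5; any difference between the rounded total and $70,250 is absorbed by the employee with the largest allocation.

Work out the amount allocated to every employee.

Totals — profit-interest units 39, billable hours 3,526.
Blended shares (40% profit-interest units + 60% billable hours): Ibarra 0.1877; Delacroix 0.3196; Petrov 0.2304; Orozco 0.0320; Quinlan 0.2302.
Unrounded shares: Ibarra 13,188.69; Delacroix 22,449.82; Petrov 16,188.04; Orozco 2,250.63; Quinlan 16,172.82.
At nearest $5: Ibarra $13,190; Delacroix $22,450; Petrov $16,190; Orozco $2,250; Quinlan $16,175. Sum = $70,255.
Difference $70,250 − $70,255 = −$5 applied to largest allocation (Delacroix): Delacroix becomes $22,445.

Ibarra: $13,190 · Delacroix: $22,445 · Petrov: $16,190 · Orozco: $2,250 · Quinlan: $16,175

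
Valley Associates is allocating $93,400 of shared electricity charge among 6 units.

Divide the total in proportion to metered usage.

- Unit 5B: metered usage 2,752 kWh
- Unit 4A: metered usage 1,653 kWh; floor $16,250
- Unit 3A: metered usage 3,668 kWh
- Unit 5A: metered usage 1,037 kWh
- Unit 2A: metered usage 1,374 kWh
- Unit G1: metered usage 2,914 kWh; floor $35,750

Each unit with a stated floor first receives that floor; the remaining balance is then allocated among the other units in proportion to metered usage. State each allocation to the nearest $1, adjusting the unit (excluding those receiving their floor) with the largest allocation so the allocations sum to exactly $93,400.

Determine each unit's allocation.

Fund the minimums — Unit 4A $16,250; Unit G1 $35,750. Balance $41,400.
Balance split over remaining metered usage 8,831: Unit 5B 12,901.46 → $12,901; Unit 3A 17,195.70 → $17,196; Unit 5A 4,861.49 → $4,861; Unit 2A 6,441.35 → $6,441.
Rounding difference +$1 applied to Unit 3A → $17,197.

Unit 5B: $12,901 · Unit 4A: $16,250 · Unit 3A: $17,197 · Unit 5A: $4,861 · Unit 2A: $6,441 · Unit G1: $35,750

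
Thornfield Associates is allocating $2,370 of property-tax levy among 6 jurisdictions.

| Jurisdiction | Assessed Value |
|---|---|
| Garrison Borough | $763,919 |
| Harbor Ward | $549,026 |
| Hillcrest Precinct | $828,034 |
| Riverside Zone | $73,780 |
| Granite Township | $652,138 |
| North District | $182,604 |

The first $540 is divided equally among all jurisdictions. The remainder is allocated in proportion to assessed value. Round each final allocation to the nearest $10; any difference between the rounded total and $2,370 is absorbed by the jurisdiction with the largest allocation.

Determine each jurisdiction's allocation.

Garrison Borough: $550 · Harbor Ward: $420 · Hillcrest Precinct: $590 · Riverside Zone: $130 · Granite Township: $480 · North District: $200

First tranche $540 split equally: $90 each.
Remainder $1,830 by assessed value (total 3,049,501): Garrison Borough 458.43 → $460; Harbor Ward 329.47 → $330; Hillcrest Precinct 496.90 → $500; Riverside Zone 44.28 → $40; Granite Township 391.35 → $390; North District 109.58 → $110.
Totals: Garrison Borough $90 + $460 = $550; Harbor Ward $90 + $330 = $420; Hillcrest Precinct $90 + $500 = $590; Riverside Zone $90 + $40 = $130; Granite Township $90 + $390 = $480; North District $90 + $110 = $200.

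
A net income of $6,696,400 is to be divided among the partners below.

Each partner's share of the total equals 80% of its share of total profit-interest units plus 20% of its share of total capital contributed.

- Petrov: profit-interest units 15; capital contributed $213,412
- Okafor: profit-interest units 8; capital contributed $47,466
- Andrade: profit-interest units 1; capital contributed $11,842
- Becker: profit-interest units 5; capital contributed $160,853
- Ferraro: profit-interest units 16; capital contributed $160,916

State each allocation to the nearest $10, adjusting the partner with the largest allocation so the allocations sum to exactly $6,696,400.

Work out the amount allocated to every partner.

Petrov: $2,266,490 · Okafor: $1,059,310 · Andrade: $145,730 · Becker: $957,610 · Ferraro: $2,267,260

Profit-interest units total 45; capital contributed total 594,489.
Composite weights (80% profit-interest units + 20% capital contributed): Petrov 0.3385; Okafor 0.1582; Andrade 0.0218; Becker 0.1430; Ferraro 0.3386.
Proportional shares: Petrov 2,266,486.67; Okafor 1,059,309.51; Andrade 145,725.07; Becker 957,609.30; Ferraro 2,267,269.45.
Rounded to nearest $10: Petrov $2,266,490; Okafor $1,059,310; Andrade $145,730; Becker $957,610; Ferraro $2,267,270. Sum = $6,696,410.
Difference $6,696,400 − $6,696,410 = −$10 applied to largest allocation (Ferraro): Ferraro becomes $2,267,260.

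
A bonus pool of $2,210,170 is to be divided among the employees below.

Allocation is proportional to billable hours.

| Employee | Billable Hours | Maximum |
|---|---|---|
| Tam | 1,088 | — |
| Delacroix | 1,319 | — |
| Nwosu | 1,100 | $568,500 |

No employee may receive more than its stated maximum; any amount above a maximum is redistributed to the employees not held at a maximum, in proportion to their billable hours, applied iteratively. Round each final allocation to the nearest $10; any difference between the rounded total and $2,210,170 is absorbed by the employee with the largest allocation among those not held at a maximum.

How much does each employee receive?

Total billable hours = 3,507.
Unconstrained shares: Tam 685,675.78; Delacroix 831,255.84; Nwosu 693,238.38.
Cap binds for Nwosu ($568,500); balance $1,641,670 reallocated over remaining billable hours 2,407.
Redistributed shares: Tam 742,059.39 → $742,060; Delacroix 899,610.61 → $899,610.

Tam: $742,060; Delacroix: $899,610; Nwosu: $568,500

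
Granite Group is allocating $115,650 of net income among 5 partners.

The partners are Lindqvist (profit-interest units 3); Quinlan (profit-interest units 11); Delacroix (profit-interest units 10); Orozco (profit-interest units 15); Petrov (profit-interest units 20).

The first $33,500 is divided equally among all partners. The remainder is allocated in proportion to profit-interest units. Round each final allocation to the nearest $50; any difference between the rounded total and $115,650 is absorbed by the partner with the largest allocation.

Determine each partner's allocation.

$33,500 shared equally gives $6,700 per partner.
Remainder $82,150 by profit-interest units (total 59): Lindqvist 4,177.12 → $4,200; Quinlan 15,316.10 → $15,300; Delacroix 13,923.73 → $13,900; Orozco 20,885.59 → $20,900; Petrov 27,847.46 → $27,850.
Totals: Lindqvist $6,700 + $4,200 = $10,900; Quinlan $6,700 + $15,300 = $22,000; Delacroix $6,700 + $13,900 = $20,600; Orozco $6,700 + $20,900 = $27,600; Petrov $6,700 + $27,850 = $34,550.

Lindqvist: $10,900 · Quinlan: $22,000 · Delacroix: $20,600 · Orozco: $27,600 · Petrov: $34,550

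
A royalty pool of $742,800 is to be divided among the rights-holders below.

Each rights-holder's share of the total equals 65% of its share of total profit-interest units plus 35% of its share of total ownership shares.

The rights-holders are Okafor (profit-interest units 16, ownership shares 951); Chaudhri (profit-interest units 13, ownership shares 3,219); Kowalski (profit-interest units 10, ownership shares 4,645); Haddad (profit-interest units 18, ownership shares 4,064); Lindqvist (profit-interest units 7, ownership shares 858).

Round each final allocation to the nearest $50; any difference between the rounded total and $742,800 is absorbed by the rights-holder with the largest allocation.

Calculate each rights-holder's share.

Okafor: $138,700 | Chaudhri: $159,000 | Kowalski: $163,350 | Haddad: $212,700 | Lindqvist: $69,050

Profit-interest units total 64; ownership shares total 13,737.
Combined weights (65% profit-interest units + 35% ownership shares): Okafor 0.1867; Chaudhri 0.2140; Kowalski 0.2199; Haddad 0.2864; Lindqvist 0.0930.
Proportional shares: Okafor 138,703.18; Chaudhri 158,994.09; Kowalski 163,349.71; Haddad 212,706.48; Lindqvist 69,046.54.
Rounded to nearest $50: Okafor $138,700; Chaudhri $159,000; Kowalski $163,350; Haddad $212,700; Lindqvist $69,050. Sum = $742,800.
Sum already equals the total — no adjustment.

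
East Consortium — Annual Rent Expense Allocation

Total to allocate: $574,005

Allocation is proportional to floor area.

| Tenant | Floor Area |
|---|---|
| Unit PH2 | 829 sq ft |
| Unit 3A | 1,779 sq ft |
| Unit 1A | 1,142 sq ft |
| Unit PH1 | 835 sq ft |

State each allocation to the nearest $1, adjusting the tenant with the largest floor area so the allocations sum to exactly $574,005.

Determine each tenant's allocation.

Floor area total: 829 + 1,779 + 1,142 + 835 = 4,585.
Raw shares: Unit PH2 103,784.11; Unit 3A 222,716.44; Unit 1A 142,969.18; Unit PH1 104,535.26.
After rounding ($1): Unit PH2 $103,784; Unit 3A $222,716; Unit 1A $142,969; Unit PH1 $104,535. Sum = $574,004.
Difference $574,005 − $574,004 = +$1 applied to largest floor area (Unit 3A): Unit 3A becomes $222,717.

Unit PH2: $103,784; Unit 3A: $222,717; Unit 1A: $142,969; Unit PH1: $104,535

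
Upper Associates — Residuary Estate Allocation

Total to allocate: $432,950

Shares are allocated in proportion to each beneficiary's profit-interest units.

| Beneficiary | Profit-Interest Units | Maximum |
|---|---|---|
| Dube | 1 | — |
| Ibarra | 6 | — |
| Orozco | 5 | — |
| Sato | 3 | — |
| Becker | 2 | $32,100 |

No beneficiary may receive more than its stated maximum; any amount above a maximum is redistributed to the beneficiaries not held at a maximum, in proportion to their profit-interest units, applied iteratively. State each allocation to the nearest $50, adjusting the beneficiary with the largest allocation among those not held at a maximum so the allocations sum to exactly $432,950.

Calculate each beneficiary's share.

Dube: $26,700 · Ibarra: $160,400 · Orozco: $133,600 · Sato: $80,150 · Becker: $32,100

Total profit-interest units = 17.
Pro-rata shares before constraints: Dube 25,467.65; Ibarra 152,805.88; Orozco 127,338.24; Sato 76,402.94; Becker 50,935.29.
Cap binds for Becker ($32,100); residual $400,850 reallocated over remaining profit-interest units 15.
Shares after redistribution: Dube 26,723.33 → $26,700; Ibarra 160,340.00 → $160,350; Orozco 133,616.67 → $133,600; Sato 80,170.00 → $80,150.
Rounding difference +$50 applied to Ibarra → $160,400.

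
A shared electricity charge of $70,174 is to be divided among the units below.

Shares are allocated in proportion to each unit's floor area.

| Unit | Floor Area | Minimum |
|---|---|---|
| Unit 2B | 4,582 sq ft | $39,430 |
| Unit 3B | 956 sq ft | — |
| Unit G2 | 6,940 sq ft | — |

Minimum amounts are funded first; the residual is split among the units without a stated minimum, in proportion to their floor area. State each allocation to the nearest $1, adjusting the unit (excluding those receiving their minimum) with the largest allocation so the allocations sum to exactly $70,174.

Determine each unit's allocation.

Unit 2B: $39,430 · Unit 3B: $3,722 · Unit G2: $27,022

Guaranteed amounts: Unit 2B $39,430. Residual $30,744.
Residual split over remaining floor area 7,896: Unit 3B 3,722.30 → $3,722; Unit G2 27,021.70 → $27,022.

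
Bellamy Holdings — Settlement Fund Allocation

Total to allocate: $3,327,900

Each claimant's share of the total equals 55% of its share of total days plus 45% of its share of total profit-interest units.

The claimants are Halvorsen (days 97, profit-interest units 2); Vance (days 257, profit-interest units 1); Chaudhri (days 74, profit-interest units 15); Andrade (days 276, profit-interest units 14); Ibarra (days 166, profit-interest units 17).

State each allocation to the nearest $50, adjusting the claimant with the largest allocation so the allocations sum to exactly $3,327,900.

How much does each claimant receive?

Days total 870; profit-interest units total 49.
Combined weights (55% days + 45% profit-interest units): Halvorsen 0.0797; Vance 0.1717; Chaudhri 0.1845; Andrade 0.3031; Ibarra 0.2611.
Pro-rata amounts: Halvorsen 265,197.64; Vance 571,250.47; Chaudhri 614,119.72; Andrade 1,008,534.03; Ibarra 868,798.14.
After rounding ($50): Halvorsen $265,200; Vance $571,250; Chaudhri $614,100; Andrade $1,008,550; Ibarra $868,800. Sum = $3,327,900.
Rounded total matches; no reconciliation needed.

Halvorsen: $265,200; Vance: $571,250; Chaudhri: $614,100; Andrade: $1,008,550; Ibarra: $868,800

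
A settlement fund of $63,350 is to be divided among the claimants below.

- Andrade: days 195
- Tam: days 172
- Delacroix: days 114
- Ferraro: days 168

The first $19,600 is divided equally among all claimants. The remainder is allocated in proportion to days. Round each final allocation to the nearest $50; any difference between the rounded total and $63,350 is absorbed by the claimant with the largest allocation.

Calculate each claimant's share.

$19,600 shared equally gives $4,900 per claimant.
Remainder $43,750 by days (total 649): Andrade 13,145.22 → $13,150; Tam 11,594.76 → $11,600; Delacroix 7,684.90 → $7,700; Ferraro 11,325.12 → $11,350.
Rounding difference −$50 on remainder applied to Andrade.
Totals: Andrade $4,900 + $13,100 = $18,000; Tam $4,900 + $11,600 = $16,500; Delacroix $4,900 + $7,700 = $12,600; Ferraro $4,900 + $11,350 = $16,250.

Andrade: $18,000 · Tam: $16,500 · Delacroix: $12,600 · Ferraro: $16,250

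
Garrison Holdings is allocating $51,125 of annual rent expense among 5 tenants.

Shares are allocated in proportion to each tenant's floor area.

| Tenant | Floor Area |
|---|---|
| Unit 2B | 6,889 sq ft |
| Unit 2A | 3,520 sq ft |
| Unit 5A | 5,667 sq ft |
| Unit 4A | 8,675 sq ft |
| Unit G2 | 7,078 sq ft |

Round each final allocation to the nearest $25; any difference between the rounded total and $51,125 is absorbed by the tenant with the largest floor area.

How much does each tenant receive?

Unit 2B: $11,075; Unit 2A: $5,650; Unit 5A: $9,100; Unit 4A: $13,925; Unit G2: $11,375

Floor area total: 6,889 + 3,520 + 5,667 + 8,675 + 7,078 = 31,829.
Raw shares: Unit 2B 11,065.38; Unit 2A 5,653.96; Unit 5A 9,102.56; Unit 4A 13,934.13; Unit G2 11,368.96.
After rounding ($25): Unit 2B $11,075; Unit 2A $5,650; Unit 5A $9,100; Unit 4A $13,925; Unit G2 $11,375. Sum = $51,125.
Rounded total matches; no reconciliation needed.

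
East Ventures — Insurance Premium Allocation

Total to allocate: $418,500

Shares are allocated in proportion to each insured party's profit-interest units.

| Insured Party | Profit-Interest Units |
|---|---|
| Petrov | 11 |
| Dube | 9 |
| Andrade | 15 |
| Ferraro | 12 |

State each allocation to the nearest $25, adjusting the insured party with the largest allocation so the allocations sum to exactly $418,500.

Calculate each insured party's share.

Petrov: $97,950 · Dube: $80,150 · Andrade: $133,550 · Ferraro: $106,850

Combined profit-interest units = 47.
Unrounded shares: Petrov 11/47 × $418,500 = 97,946.81; Dube 9/47 × $418,500 = 80,138.30; Andrade 15/47 × $418,500 = 133,563.83; Ferraro 12/47 × $418,500 = 106,851.06.
At nearest $25: Petrov $97,950; Dube $80,150; Andrade $133,575; Ferraro $106,850. Sum = $418,525.
Difference $418,500 − $418,525 = −$25 applied to largest allocation (Andrade): Andrade becomes $133,550.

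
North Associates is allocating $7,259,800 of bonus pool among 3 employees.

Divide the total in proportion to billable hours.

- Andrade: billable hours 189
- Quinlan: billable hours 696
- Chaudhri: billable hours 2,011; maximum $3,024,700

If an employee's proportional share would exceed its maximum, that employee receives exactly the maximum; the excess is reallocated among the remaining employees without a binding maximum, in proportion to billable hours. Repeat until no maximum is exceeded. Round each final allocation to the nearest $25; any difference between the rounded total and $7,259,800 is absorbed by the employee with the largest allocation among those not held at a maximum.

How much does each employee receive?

Andrade: $904,450 · Quinlan: $3,330,650 · Chaudhri: $3,024,700

Combined billable hours = 2,896.
Proportional shares (ignoring caps): Andrade 473,792.20; Quinlan 1,744,758.56; Chaudhri 5,041,249.24.
Capped: Chaudhri ($3,024,700); residual $4,235,100 reallocated over remaining billable hours 885.
Redistributed shares: Andrade 904,445.08 → $904,450; Quinlan 3,330,654.92 → $3,330,650.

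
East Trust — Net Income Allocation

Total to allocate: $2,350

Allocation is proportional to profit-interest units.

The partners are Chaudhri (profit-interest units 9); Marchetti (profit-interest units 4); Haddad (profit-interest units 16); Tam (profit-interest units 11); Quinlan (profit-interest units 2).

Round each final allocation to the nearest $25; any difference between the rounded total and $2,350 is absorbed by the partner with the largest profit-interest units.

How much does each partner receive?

Chaudhri: $500 | Marchetti: $225 | Haddad: $900 | Tam: $625 | Quinlan: $100

Sum of profit-interest units: 9 + 4 + 16 + 11 + 2 = 42.
Pro-rata amounts: Chaudhri 503.57; Marchetti 223.81; Haddad 895.24; Tam 615.48; Quinlan 111.90.
At nearest $25: Chaudhri $500; Marchetti $225; Haddad $900; Tam $625; Quinlan $100. Sum = $2,350.
No rounding difference to absorb.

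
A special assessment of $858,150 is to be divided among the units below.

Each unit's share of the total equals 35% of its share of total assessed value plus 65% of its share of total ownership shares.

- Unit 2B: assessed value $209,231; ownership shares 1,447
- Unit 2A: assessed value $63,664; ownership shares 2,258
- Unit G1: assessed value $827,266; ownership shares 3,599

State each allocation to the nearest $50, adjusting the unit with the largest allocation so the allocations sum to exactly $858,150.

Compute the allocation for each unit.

Unit 2B: $167,650 | Unit 2A: $189,800 | Unit G1: $500,700

Totals — assessed value 1,100,161, ownership shares 7,304.
Combined weights (35% assessed value + 65% ownership shares): Unit 2B 0.1953; Unit 2A 0.2212; Unit G1 0.5835.
Proportional shares: Unit 2B 167,627.30; Unit 2A 189,821.45; Unit G1 500,701.25.
At nearest $50: Unit 2B $167,650; Unit 2A $189,800; Unit G1 $500,700. Sum = $858,150.
Sum already equals the total — no adjustment.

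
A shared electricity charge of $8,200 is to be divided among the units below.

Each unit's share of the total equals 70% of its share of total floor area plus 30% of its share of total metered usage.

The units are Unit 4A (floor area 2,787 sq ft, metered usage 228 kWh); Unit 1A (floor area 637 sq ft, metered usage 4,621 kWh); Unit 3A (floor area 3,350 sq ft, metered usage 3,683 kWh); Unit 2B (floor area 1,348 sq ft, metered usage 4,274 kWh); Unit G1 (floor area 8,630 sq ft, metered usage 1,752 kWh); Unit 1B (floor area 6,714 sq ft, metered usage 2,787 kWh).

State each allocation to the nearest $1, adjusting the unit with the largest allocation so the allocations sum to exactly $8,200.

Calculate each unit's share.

Unit 4A: $714 · Unit 1A: $811 · Unit 3A: $1,342 · Unit 2B: $936 · Unit G1: $2,359 · Unit 1B: $2,038

Totals — floor area 23,466, metered usage 17,345.
Combined weights (70% floor area + 30% metered usage): Unit 4A 0.0871; Unit 1A 0.0989; Unit 3A 0.1636; Unit 2B 0.1141; Unit G1 0.2877; Unit 1B 0.2485.
Raw shares: Unit 4A 714.06; Unit 1A 811.20; Unit 3A 1,341.79; Unit 2B 935.90; Unit G1 2,359.46; Unit 1B 2,037.58.
After rounding ($1): Unit 4A $714; Unit 1A $811; Unit 3A $1,342; Unit 2B $936; Unit G1 $2,359; Unit 1B $2,038. Sum = $8,200.
No rounding difference to absorb.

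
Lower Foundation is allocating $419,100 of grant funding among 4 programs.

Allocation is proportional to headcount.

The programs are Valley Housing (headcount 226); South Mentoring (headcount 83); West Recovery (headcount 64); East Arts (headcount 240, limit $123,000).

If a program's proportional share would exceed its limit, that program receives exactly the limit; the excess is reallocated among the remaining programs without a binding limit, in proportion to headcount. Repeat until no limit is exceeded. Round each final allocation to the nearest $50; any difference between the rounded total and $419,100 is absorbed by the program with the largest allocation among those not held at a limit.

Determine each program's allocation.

Valley Housing: $179,400 · South Mentoring: $65,900 · West Recovery: $50,800 · East Arts: $123,000

Sum of headcount: 613.
Unconstrained shares: Valley Housing 154,513.21; South Mentoring 56,746.00; West Recovery 43,755.95; East Arts 164,084.83.
Held at cap: East Arts ($123,000); balance $296,100 reallocated over remaining headcount 373.
Remaining shares: Valley Housing 179,406.43 → $179,400; South Mentoring 65,888.20 → $65,900; West Recovery 50,805.36 → $50,800.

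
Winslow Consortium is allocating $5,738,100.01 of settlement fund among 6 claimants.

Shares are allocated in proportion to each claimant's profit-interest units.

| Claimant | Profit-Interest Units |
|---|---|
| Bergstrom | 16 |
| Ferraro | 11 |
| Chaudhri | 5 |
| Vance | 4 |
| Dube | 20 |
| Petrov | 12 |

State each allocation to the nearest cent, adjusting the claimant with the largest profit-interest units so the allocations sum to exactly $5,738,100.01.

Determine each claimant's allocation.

Bergstrom: $1,350,141.18 | Ferraro: $928,222.06 | Chaudhri: $421,919.12 | Vance: $337,535.29 | Dube: $1,687,676.48 | Petrov: $1,012,605.88

Total profit-interest units = 16 + 11 + 5 + 4 + 20 + 12 = 68.
Unrounded shares: Bergstrom 1,350,141.1788; Ferraro 928,222.0604; Chaudhri 421,919.1184; Vance 337,535.2947; Dube 1,687,676.4735; Petrov 1,012,605.8841.
At nearest cent: Bergstrom $1,350,141.18; Ferraro $928,222.06; Chaudhri $421,919.12; Vance $337,535.29; Dube $1,687,676.47; Petrov $1,012,605.88. Sum = $5,738,100.00.
Difference $5,738,100.01 − $5,738,100.00 = +$0.01 applied to largest profit-interest units (Dube): Dube becomes $1,687,676.48.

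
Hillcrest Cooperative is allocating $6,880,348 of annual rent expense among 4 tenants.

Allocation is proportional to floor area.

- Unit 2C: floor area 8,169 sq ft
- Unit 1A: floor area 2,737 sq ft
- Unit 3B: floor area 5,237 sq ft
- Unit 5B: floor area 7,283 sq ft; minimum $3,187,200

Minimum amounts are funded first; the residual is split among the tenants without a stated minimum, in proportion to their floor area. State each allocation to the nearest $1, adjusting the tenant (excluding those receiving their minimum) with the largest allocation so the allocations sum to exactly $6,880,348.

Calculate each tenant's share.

Minimums first: Unit 5B $3,187,200. Residual $3,693,148.
Residual split over remaining floor area 16,143: Unit 2C 1,868,879.76 → $1,868,880; Unit 1A 626,162.80 → $626,163; Unit 3B 1,198,105.44 → $1,198,105.

Unit 2C: $1,868,880; Unit 1A: $626,163; Unit 3B: $1,198,105; Unit 5B: $3,187,200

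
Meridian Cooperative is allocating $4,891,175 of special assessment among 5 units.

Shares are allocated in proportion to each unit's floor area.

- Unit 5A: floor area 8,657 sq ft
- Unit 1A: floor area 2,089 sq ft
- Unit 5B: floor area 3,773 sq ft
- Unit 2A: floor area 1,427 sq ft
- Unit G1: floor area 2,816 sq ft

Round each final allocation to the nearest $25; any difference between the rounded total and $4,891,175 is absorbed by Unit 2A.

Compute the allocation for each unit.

Unit 5A: $2,256,850; Unit 1A: $544,600; Unit 5B: $983,600; Unit 2A: $372,000; Unit G1: $734,125

Combined floor area = 18,762.
Unrounded shares: Unit 5A 8,657/18,762 × $4,891,175 = 2,256,843.73; Unit 1A 2,089/18,762 × $4,891,175 = 544,593.57; Unit 5B 3,773/18,762 × $4,891,175 = 983,605.33; Unit 2A 1,427/18,762 × $4,891,175 = 372,012.94; Unit G1 2,816/18,762 × $4,891,175 = 734,119.43.
At nearest $25: Unit 5A $2,256,850; Unit 1A $544,600; Unit 5B $983,600; Unit 2A $372,025; Unit G1 $734,125. Sum = $4,891,200.
Difference $4,891,175 − $4,891,200 = −$25 applied to Unit 2A: Unit 2A becomes $372,000.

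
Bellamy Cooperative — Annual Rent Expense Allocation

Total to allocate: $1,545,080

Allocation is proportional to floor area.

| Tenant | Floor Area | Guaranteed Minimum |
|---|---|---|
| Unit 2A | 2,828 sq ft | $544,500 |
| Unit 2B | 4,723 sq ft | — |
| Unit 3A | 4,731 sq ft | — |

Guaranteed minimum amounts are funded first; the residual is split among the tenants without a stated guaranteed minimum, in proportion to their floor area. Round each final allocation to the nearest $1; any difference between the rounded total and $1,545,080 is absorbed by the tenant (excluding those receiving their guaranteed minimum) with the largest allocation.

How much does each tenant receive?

Unit 2A: $544,500 | Unit 2B: $499,867 | Unit 3A: $500,713

Minimums first: Unit 2A $544,500. Remaining pool $1,000,580.
Remaining pool split over remaining floor area 9,454: Unit 2B 499,866.65 → $499,867; Unit 3A 500,713.35 → $500,713.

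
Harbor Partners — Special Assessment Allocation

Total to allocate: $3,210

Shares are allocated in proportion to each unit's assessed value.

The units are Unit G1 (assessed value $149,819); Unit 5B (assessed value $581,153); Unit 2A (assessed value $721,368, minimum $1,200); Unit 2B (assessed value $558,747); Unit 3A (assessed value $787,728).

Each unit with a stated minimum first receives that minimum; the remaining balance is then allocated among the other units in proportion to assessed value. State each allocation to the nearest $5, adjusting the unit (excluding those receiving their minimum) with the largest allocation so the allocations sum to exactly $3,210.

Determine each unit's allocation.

Unit G1: $145 · Unit 5B: $560 · Unit 2A: $1,200 · Unit 2B: $540 · Unit 3A: $765

Minimums first: Unit 2A $1,200. Remaining pool $2,010.
Remaining pool split over remaining assessed value 2,077,447: Unit G1 144.95 → $145; Unit 5B 562.29 → $560; Unit 2B 540.61 → $540; Unit 3A 762.15 → $760.
Rounding difference +$5 applied to Unit 3A → $765.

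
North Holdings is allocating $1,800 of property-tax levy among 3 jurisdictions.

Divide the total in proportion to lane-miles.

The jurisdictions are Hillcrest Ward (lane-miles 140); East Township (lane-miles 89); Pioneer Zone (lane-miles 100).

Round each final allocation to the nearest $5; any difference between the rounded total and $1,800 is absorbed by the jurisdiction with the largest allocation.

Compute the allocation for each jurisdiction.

Hillcrest Ward: $770 · East Township: $485 · Pioneer Zone: $545

Lane-miles total: 329.
Raw shares: Hillcrest Ward 140/329 × $1,800 = 765.96; East Township 89/329 × $1,800 = 486.93; Pioneer Zone 100/329 × $1,800 = 547.11.
At nearest $5: Hillcrest Ward $765; East Township $485; Pioneer Zone $545. Sum = $1,795.
Difference $1,800 − $1,795 = +$5 applied to largest allocation (Hillcrest Ward): Hillcrest Ward becomes $770.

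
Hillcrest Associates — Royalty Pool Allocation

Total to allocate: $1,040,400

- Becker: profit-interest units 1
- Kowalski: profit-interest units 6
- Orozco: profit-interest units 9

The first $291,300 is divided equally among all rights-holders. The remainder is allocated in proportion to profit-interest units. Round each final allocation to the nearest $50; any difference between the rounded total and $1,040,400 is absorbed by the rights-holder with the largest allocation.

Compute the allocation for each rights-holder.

First tranche $291,300 split equally: $97,100 each.
Remainder $749,100 by profit-interest units (total 16): Becker 46,818.75 → $46,800; Kowalski 280,912.50 → $280,900; Orozco 421,368.75 → $421,350.
Rounding difference +$50 on remainder applied to Orozco.
Totals: Becker $97,100 + $46,800 = $143,900; Kowalski $97,100 + $280,900 = $378,000; Orozco $97,100 + $421,400 = $518,500.

Becker: $143,900; Kowalski: $378,000; Orozco: $518,500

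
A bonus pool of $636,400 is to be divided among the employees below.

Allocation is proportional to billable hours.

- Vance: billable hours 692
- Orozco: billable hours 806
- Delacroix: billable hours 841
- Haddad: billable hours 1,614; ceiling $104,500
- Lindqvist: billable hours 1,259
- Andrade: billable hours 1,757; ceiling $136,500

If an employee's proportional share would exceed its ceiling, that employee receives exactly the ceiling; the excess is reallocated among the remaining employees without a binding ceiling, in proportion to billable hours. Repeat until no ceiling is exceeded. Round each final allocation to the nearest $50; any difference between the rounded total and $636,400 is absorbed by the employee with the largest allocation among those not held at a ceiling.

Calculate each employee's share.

Vance: $76,050 | Orozco: $88,550 | Delacroix: $92,400 | Haddad: $104,500 | Lindqvist: $138,400 | Andrade: $136,500

Combined billable hours = 6,969.
Unconstrained shares: Vance 63,192.54; Orozco 73,602.87; Delacroix 76,799.02; Haddad 147,388.38; Lindqvist 114,970.24; Andrade 160,446.95.
Held at cap: Haddad ($104,500), Andrade ($136,500); remaining pool $395,400 reallocated over remaining billable hours 3,598.
Shares after redistribution: Vance 76,046.91 → $76,050; Orozco 88,574.87 → $88,550; Delacroix 92,421.18 → $92,400; Lindqvist 138,357.03 → $138,350.
Rounding difference +$50 applied to Lindqvist → $138,400.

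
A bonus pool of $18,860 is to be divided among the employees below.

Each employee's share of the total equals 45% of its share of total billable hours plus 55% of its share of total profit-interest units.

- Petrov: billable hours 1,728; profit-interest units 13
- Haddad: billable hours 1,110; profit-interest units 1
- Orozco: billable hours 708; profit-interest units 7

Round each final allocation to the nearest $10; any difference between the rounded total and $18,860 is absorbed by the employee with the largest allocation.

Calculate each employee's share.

Petrov: $10,560; Haddad: $3,150; Orozco: $5,150

Totals — billable hours 3,546, profit-interest units 21.
Composite weights (45% billable hours + 55% profit-interest units): Petrov 0.5598; Haddad 0.1671; Orozco 0.2732.
Proportional shares: Petrov 10,557.18; Haddad 3,150.63; Orozco 5,152.19.
Rounded to nearest $10: Petrov $10,560; Haddad $3,150; Orozco $5,150. Sum = $18,860.
No rounding difference to absorb.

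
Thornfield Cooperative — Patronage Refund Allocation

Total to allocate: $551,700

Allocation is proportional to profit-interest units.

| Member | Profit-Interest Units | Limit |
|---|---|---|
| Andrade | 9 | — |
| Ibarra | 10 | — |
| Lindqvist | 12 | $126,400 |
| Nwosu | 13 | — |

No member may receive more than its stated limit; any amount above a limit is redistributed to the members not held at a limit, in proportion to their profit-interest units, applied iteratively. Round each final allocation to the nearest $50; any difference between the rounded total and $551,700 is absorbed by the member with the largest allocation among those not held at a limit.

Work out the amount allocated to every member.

Combined profit-interest units = 44.
Unconstrained shares: Andrade 112,847.73; Ibarra 125,386.36; Lindqvist 150,463.64; Nwosu 163,002.27.
Cap binds for Lindqvist ($126,400); remaining pool $425,300 reallocated over remaining profit-interest units 32.
Redistributed shares: Andrade 119,615.62 → $119,600; Ibarra 132,906.25 → $132,900; Nwosu 172,778.12 → $172,800.

Andrade: $119,600 · Ibarra: $132,900 · Lindqvist: $126,400 · Nwosu: $172,800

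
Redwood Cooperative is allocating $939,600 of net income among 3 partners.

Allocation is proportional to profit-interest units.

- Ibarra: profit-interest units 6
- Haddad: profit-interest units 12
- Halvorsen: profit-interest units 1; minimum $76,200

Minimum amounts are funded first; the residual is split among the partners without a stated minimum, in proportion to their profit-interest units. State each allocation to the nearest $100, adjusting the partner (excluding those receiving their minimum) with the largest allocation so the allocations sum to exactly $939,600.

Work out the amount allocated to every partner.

Ibarra: $287,800 · Haddad: $575,600 · Halvorsen: $76,200

Fund the minimums — Halvorsen $76,200. Residual $863,400.
Residual split over remaining profit-interest units 18: Ibarra 287,800.00 → $287,800; Haddad 575,600.00 → $575,600.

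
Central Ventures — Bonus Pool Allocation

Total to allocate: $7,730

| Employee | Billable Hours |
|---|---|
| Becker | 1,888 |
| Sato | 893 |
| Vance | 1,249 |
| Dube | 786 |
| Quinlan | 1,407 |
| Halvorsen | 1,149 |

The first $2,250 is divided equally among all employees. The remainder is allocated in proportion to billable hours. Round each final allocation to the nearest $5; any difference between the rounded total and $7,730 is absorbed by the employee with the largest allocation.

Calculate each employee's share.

First tranche $2,250 split equally: $375 each.
Remainder $5,480 by billable hours (total 7,372): Becker 1,403.45 → $1,405; Sato 663.81 → $665; Vance 928.45 → $930; Dube 584.28 → $585; Quinlan 1,045.90 → $1,045; Halvorsen 854.11 → $855.
Rounding difference −$5 on remainder applied to Becker.
Totals: Becker $375 + $1,400 = $1,775; Sato $375 + $665 = $1,040; Vance $375 + $930 = $1,305; Dube $375 + $585 = $960; Quinlan $375 + $1,045 = $1,420; Halvorsen $375 + $855 = $1,230.

Becker: $1,775 | Sato: $1,040 | Vance: $1,305 | Dube: $960 | Quinlan: $1,420 | Halvorsen: $1,230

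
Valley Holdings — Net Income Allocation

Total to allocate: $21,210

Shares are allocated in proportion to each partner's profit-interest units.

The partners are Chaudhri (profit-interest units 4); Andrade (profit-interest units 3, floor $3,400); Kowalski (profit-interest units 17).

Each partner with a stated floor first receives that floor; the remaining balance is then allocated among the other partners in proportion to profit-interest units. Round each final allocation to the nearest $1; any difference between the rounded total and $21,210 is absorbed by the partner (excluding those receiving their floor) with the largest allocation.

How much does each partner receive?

Chaudhri: $3,392 · Andrade: $3,400 · Kowalski: $14,418

Guaranteed amounts: Andrade $3,400. Residual $17,810.
Residual split over remaining profit-interest units 21: Chaudhri 3,392.38 → $3,392; Kowalski 14,417.62 → $14,418.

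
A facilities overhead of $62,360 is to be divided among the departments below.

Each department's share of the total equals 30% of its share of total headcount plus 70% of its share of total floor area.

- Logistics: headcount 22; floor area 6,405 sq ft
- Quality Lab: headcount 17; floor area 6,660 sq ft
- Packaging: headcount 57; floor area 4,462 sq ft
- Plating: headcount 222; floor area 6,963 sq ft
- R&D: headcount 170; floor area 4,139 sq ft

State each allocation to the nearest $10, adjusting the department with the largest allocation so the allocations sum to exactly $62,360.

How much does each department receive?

Headcount total 488; floor area total 28,629.
Composite weights (30% headcount + 70% floor area): Logistics 0.1701; Quality Lab 0.1733; Packaging 0.1441; Plating 0.3067; R&D 0.2057.
Raw shares: Logistics 10,609.40; Quality Lab 10,806.53; Packaging 8,988.58; Plating 19,127.42; R&D 12,828.06.
At nearest $10: Logistics $10,610; Quality Lab $10,810; Packaging $8,990; Plating $19,130; R&D $12,830. Sum = $62,370.
Difference $62,360 − $62,370 = −$10 applied to largest allocation (Plating): Plating becomes $19,120.

Logistics: $10,610; Quality Lab: $10,810; Packaging: $8,990; Plating: $19,120; R&D: $12,830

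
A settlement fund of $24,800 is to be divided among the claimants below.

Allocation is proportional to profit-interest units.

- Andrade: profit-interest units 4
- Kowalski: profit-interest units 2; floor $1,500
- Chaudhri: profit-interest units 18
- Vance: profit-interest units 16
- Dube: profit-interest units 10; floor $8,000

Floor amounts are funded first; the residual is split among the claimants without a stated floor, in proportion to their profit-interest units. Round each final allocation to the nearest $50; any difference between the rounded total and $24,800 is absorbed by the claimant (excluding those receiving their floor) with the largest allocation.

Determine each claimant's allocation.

Minimums first: Kowalski $1,500; Dube $8,000. Balance $15,300.
Balance split over remaining profit-interest units 38: Andrade 1,610.53 → $1,600; Chaudhri 7,247.37 → $7,250; Vance 6,442.11 → $6,450.

Andrade: $1,600 · Kowalski: $1,500 · Chaudhri: $7,250 · Vance: $6,450 · Dube: $8,000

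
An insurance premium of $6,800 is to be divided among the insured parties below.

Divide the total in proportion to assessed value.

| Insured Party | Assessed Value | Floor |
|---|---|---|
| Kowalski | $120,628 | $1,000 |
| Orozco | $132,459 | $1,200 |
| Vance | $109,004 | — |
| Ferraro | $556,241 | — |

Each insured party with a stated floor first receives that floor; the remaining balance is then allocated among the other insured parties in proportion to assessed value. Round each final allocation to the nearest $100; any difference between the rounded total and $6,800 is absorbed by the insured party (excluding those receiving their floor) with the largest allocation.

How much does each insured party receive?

Kowalski: $1,000 | Orozco: $1,200 | Vance: $800 | Ferraro: $3,800

Guaranteed amounts: Kowalski $1,000; Orozco $1,200. Residual $4,600.
Residual split over remaining assessed value 665,245: Vance 753.73 → $800; Ferraro 3,846.27 → $3,800.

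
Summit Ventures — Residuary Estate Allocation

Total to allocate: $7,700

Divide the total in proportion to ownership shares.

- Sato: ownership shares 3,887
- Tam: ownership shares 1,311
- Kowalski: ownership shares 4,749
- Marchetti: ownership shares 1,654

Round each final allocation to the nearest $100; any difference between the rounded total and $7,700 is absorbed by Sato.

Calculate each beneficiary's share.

Sato: $2,500 · Tam: $900 · Kowalski: $3,200 · Marchetti: $1,100

Combined ownership shares = 11,601.
Pro-rata amounts: Sato 3,887/11,601 × $7,700 = 2,579.94; Tam 1,311/11,601 × $7,700 = 870.16; Kowalski 4,749/11,601 × $7,700 = 3,152.08; Marchetti 1,654/11,601 × $7,700 = 1,097.82.
After rounding ($100): Sato $2,600; Tam $900; Kowalski $3,200; Marchetti $1,100. Sum = $7,800.
Difference $7,700 − $7,800 = −$100 applied to Sato: Sato becomes $2,500.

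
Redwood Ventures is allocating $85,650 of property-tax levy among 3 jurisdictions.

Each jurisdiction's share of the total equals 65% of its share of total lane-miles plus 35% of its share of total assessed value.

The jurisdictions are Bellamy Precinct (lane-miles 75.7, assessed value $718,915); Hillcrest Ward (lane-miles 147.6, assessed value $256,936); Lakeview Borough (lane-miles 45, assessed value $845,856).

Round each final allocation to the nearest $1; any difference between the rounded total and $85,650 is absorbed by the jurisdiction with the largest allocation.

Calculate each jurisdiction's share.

Bellamy Precinct: $27,538 · Hillcrest Ward: $34,855 · Lakeview Borough: $23,257

Lane-miles total 268.3; assessed value total 1,821,707.
Composite weights (65% lane-miles + 35% assessed value): Bellamy Precinct 0.3215; Hillcrest Ward 0.4069; Lakeview Borough 0.2715.
Pro-rata amounts: Bellamy Precinct 27,538.08; Hillcrest Ward 34,855.20; Lakeview Borough 23,256.71.
At nearest $1: Bellamy Precinct $27,538; Hillcrest Ward $34,855; Lakeview Borough $23,257. Sum = $85,650.
Sum already equals the total — no adjustment.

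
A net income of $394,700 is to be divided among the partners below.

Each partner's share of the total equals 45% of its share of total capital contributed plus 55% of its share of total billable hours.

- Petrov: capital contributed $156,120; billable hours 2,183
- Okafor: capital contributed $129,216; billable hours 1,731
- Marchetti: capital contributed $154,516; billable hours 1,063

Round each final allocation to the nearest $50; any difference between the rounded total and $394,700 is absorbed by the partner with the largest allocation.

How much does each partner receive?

Capital contributed total 439,852; billable hours total 4,977.
Blended shares (45% capital contributed + 55% billable hours): Petrov 0.4010; Okafor 0.3235; Marchetti 0.2756.
Proportional shares: Petrov 158,259.55; Okafor 127,680.37; Marchetti 108,760.08.
At nearest $50: Petrov $158,250; Okafor $127,700; Marchetti $108,750. Sum = $394,700.
Sum already equals the total — no adjustment.

Petrov: $158,250; Okafor: $127,700; Marchetti: $108,750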